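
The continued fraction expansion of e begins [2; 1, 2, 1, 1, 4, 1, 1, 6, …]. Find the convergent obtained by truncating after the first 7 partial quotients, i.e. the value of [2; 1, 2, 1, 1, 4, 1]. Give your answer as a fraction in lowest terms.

Start with 1.
4 + 1/(1/1) = 4 + 1/1 = 5/1
1 + 1/(5/1) = 1 + 1/5 = 6/5
1 + 1/(6/5) = 1 + 5/6 = 11/6
2 + 1/(11/6) = 2 + 6/11 = 28/11
1 + 1/(28/11) = 1 + 11/28 = 39/28
2 + 1/(39/28) = 2 + 28/39 = 106/39

106/39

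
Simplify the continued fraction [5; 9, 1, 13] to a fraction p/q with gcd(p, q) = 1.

Start with 13.
1 + 1/(13/1) = 1 + 1/13 = 14/13
9 + 1/(14/13) = 9 + 13/14 = 139/14
5 + 1/(139/14) = 5 + 14/139 = 709/139

709/139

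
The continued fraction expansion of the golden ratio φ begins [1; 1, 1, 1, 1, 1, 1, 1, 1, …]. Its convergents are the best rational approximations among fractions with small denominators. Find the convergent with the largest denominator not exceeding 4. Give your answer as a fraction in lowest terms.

5/3

List convergents until the denominator exceeds the bound:
a_0 = 1: 1/1  (≤ bound)
a_1 = 1: 2/1  (≤ bound)
a_2 = 1: 3/2  (≤ bound)
a_3 = 1: 5/3  (≤ bound)
a_4 = 1: 8/5  (> 4, stop)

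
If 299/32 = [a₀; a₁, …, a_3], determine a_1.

2

Apply division with remainder until the remainder is 0:
299 = 9·32 + 11, so a_0 = 9
32 = 2·11 + 10, so a_1 = 2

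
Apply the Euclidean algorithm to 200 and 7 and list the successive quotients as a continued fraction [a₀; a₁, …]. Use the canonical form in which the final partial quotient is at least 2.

[28; 1, 1, 3]

Repeatedly divide and take the remainder:
⌊200/7⌋ = 28, remainder 4
⌊7/4⌋ = 1, remainder 3
⌊4/3⌋ = 1, remainder 1
⌊3/1⌋ = 3, remainder 0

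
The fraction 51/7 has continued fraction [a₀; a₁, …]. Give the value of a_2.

2

⌊51/7⌋ = 7, remainder 2
⌊7/2⌋ = 3, remainder 1
⌊2/1⌋ = 2, remainder 0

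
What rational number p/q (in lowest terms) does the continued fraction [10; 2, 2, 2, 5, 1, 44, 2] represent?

72732/6983

Compute successive convergents:
a_0 = 10: 10/1
a_1 = 2: 21/2
a_2 = 2: 52/5
a_3 = 2: 125/12
a_4 = 5: 677/65
a_5 = 1: 802/77
a_6 = 44: 35965/3453
a_7 = 2: 72732/6983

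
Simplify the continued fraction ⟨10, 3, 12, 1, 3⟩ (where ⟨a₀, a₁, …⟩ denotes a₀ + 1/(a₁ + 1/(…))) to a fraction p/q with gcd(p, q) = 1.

1621/157

Collapse the nested fraction from the inside out:
Start with 3.
1 + 1/(3/1) = 1 + 1/3 = 4/3
12 + 1/(4/3) = 12 + 3/4 = 51/4
3 + 1/(51/4) = 3 + 4/51 = 157/51
10 + 1/(157/51) = 10 + 51/157 = 1621/157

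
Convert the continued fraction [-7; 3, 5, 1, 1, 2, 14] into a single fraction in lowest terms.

Starting at the tail and folding back:
Start with 14.
2 + 1/(14/1) = 2 + 1/14 = 29/14
1 + 1/(29/14) = 1 + 14/29 = 43/29
1 + 1/(43/29) = 1 + 29/43 = 72/43
5 + 1/(72/43) = 5 + 43/72 = 403/72
3 + 1/(403/72) = 3 + 72/403 = 1281/403
-7 + 1/(1281/403) = -7 + 403/1281 = -8564/1281

-8564/1281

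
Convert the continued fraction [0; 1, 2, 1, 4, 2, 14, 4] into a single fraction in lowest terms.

Starting at the tail and folding back:
Start with 4.
14 + 1/(4/1) = 14 + 1/4 = 57/4
2 + 1/(57/4) = 2 + 4/57 = 118/57
4 + 1/(118/57) = 4 + 57/118 = 529/118
1 + 1/(529/118) = 1 + 118/529 = 647/529
2 + 1/(647/529) = 2 + 529/647 = 1823/647
1 + 1/(1823/647) = 1 + 647/1823 = 2470/1823
0 + 1/(2470/1823) = 0 + 1823/2470 = 1823/2470

1823/2470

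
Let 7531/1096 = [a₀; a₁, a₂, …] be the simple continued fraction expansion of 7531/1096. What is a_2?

Repeatedly divide and take the remainder:
7531 ÷ 1096 → quotient 6, remainder 955
1096 ÷ 955 → quotient 1, remainder 141
955 ÷ 141 → quotient 6, remainder 109

6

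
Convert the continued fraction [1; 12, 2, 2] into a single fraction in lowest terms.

a_0 = 1: 1/1
a_1 = 12: 13/12
a_2 = 2: 27/25
a_3 = 2: 67/62

67/62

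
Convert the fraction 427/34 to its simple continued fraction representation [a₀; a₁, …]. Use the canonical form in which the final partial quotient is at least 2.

427 = 12·34 + 19, so a_0 = 12
34 = 1·19 + 15, so a_1 = 1
19 = 1·15 + 4, so a_2 = 1
15 = 3·4 + 3, so a_3 = 3
4 = 1·3 + 1, so a_4 = 1
3 = 3·1 + 0, so a_5 = 3

[12; 1, 1, 3, 1, 3]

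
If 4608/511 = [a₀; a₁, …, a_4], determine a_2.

1

⌊4608/511⌋ = 9, remainder 9
⌊511/9⌋ = 56, remainder 7
⌊9/7⌋ = 1, remainder 2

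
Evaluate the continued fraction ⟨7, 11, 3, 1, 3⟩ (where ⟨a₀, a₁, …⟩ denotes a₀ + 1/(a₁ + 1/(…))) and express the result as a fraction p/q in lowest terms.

Start with 3.
1 + 1/(3/1) = 1 + 1/3 = 4/3
3 + 1/(4/3) = 3 + 3/4 = 15/4
11 + 1/(15/4) = 11 + 4/15 = 169/15
7 + 1/(169/15) = 7 + 15/169 = 1198/169

1198/169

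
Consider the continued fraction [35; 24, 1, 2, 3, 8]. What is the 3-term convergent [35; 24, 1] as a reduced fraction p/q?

876/25

a_0 = 35: 35/1
a_1 = 24: 841/24
a_2 = 1: 876/25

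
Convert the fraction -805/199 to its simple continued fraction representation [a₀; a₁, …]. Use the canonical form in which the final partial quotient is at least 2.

Apply division with remainder until the remainder is 0:
-805 = -5·199 + 190, so a_0 = -5
199 = 1·190 + 9, so a_1 = 1
190 = 21·9 + 1, so a_2 = 21
9 = 9·1 + 0, so a_3 = 9

[-5; 1, 21, 9]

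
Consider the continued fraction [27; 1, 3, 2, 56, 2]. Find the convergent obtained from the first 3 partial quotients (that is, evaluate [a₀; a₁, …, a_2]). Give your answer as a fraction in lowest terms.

111/4

Work from the innermost term outward:
Start with 3.
1 + 1/(3/1) = 1 + 1/3 = 4/3
27 + 1/(4/3) = 27 + 3/4 = 111/4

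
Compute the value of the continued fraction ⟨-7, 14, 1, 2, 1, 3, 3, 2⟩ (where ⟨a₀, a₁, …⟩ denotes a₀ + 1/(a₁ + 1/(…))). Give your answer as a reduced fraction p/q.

Start with 2.
3 + 1/(2/1) = 3 + 1/2 = 7/2
3 + 1/(7/2) = 3 + 2/7 = 23/7
1 + 1/(23/7) = 1 + 7/23 = 30/23
2 + 1/(30/23) = 2 + 23/30 = 83/30
1 + 1/(83/30) = 1 + 30/83 = 113/83
14 + 1/(113/83) = 14 + 83/113 = 1665/113
-7 + 1/(1665/113) = -7 + 113/1665 = -11542/1665

-11542/1665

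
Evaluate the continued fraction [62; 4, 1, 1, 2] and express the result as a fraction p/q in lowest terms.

1431/23

Compute successive convergents:
a_0 = 62: 62/1
a_1 = 4: 249/4
a_2 = 1: 311/5
a_3 = 1: 560/9
a_4 = 2: 1431/23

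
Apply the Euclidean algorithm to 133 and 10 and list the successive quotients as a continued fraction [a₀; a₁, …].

Apply division with remainder until the remainder is 0:
133 = 13·10 + 3, so a_0 = 13
10 = 3·3 + 1, so a_1 = 3
3 = 3·1 + 0, so a_2 = 3

[13; 3, 3]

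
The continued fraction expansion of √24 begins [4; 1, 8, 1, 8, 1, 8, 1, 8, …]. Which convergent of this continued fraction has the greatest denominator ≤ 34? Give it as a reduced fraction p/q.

49/10

a_0 = 4: 4/1  (≤ bound)
a_1 = 1: 5/1  (≤ bound)
a_2 = 8: 44/9  (≤ bound)
a_3 = 1: 49/10  (≤ bound)
a_4 = 8: 436/89  (> 34, stop)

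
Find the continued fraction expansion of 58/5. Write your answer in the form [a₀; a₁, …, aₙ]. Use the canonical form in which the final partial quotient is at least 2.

[11; 1, 1, 2]

Apply division with remainder until the remainder is 0:
58 = 11·5 + 3, so a_0 = 11
5 = 1·3 + 2, so a_1 = 1
3 = 1·2 + 1, so a_2 = 1
2 = 2·1 + 0, so a_3 = 2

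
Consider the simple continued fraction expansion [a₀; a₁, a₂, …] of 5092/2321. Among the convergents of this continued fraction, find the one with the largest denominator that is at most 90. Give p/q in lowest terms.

147/67

List convergents until the denominator exceeds the bound:
a_0 = 2: 2/1  (≤ bound)
a_1 = 5: 11/5  (≤ bound)
a_2 = 6: 68/31  (≤ bound)
a_3 = 2: 147/67  (≤ bound)
a_4 = 1: 215/98  (> 90, stop)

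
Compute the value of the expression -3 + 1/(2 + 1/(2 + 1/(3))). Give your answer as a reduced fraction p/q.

-44/17

Start with 3.
2 + 1/(3/1) = 2 + 1/3 = 7/3
2 + 1/(7/3) = 2 + 3/7 = 17/7
-3 + 1/(17/7) = -3 + 7/17 = -44/17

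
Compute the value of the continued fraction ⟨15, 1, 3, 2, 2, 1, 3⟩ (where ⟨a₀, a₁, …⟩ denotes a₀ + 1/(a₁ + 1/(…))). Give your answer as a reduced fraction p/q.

a_0 = 15: 15/1
a_1 = 1: 16/1
a_2 = 3: 63/4
a_3 = 2: 142/9
a_4 = 2: 347/22
a_5 = 1: 489/31
a_6 = 3: 1814/115

1814/115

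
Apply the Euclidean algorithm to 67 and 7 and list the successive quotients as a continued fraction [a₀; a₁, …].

[9; 1, 1, 3]

⌊67/7⌋ = 9, remainder 4
⌊7/4⌋ = 1, remainder 3
⌊4/3⌋ = 1, remainder 1
⌊3/1⌋ = 3, remainder 0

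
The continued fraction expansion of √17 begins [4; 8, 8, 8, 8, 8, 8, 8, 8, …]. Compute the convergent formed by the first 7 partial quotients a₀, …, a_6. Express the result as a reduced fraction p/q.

1166876/283009

Starting at the tail and folding back:
Start with 8.
8 + 1/(8/1) = 8 + 1/8 = 65/8
8 + 1/(65/8) = 8 + 8/65 = 528/65
8 + 1/(528/65) = 8 + 65/528 = 4289/528
8 + 1/(4289/528) = 8 + 528/4289 = 34840/4289
8 + 1/(34840/4289) = 8 + 4289/34840 = 283009/34840
4 + 1/(283009/34840) = 4 + 34840/283009 = 1166876/283009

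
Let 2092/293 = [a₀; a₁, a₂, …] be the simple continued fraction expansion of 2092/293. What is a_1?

2092 = 7·293 + 41, so a_0 = 7
293 = 7·41 + 6, so a_1 = 7

7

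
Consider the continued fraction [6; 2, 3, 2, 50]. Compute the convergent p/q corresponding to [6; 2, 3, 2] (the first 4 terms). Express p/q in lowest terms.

103/16

a_0 = 6: 6/1
a_1 = 2: 13/2
a_2 = 3: 45/7
a_3 = 2: 103/16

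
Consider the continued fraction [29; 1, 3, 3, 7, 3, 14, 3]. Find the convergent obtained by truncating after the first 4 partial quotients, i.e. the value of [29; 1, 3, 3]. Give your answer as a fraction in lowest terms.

387/13

Start with 3.
3 + 1/(3/1) = 3 + 1/3 = 10/3
1 + 1/(10/3) = 1 + 3/10 = 13/10
29 + 1/(13/10) = 29 + 10/13 = 387/13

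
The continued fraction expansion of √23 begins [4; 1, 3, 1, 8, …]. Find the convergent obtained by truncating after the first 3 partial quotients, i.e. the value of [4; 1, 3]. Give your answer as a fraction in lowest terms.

19/4

Start with 3.
1 + 1/(3/1) = 1 + 1/3 = 4/3
4 + 1/(4/3) = 4 + 3/4 = 19/4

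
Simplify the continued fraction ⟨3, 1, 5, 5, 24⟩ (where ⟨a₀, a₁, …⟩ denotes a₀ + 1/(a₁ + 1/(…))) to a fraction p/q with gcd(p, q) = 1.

2879/750

a_0 = 3: 3/1
a_1 = 1: 4/1
a_2 = 5: 23/6
a_3 = 5: 119/31
a_4 = 24: 2879/750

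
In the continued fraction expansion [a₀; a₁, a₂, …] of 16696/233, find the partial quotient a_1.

1

⌊16696/233⌋ = 71, remainder 153
⌊233/153⌋ = 1, remainder 80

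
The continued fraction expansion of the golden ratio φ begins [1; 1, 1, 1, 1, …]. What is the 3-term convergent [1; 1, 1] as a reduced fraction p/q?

Starting at the tail and folding back:
Start with 1.
1 + 1/(1/1) = 1 + 1/1 = 2/1
1 + 1/(2/1) = 1 + 1/2 = 3/2

3/2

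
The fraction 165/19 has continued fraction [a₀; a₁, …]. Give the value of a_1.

1

165 ÷ 19 → quotient 8, remainder 13
19 ÷ 13 → quotient 1, remainder 6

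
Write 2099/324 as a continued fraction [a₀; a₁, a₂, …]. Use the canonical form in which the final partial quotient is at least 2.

⌊2099/324⌋ = 6, remainder 155
⌊324/155⌋ = 2, remainder 14
⌊155/14⌋ = 11, remainder 1
⌊14/1⌋ = 14, remainder 0

[6; 2, 11, 14]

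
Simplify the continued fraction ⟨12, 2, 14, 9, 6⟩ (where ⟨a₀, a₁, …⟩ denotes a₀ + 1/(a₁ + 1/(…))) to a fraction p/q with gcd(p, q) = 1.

20060/1607

a_0 = 12: 12/1
a_1 = 2: 25/2
a_2 = 14: 362/29
a_3 = 9: 3283/263
a_4 = 6: 20060/1607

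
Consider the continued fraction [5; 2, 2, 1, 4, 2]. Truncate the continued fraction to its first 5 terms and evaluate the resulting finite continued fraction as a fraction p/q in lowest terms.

179/33

Starting at the tail and folding back:
Start with 4.
1 + 1/(4/1) = 1 + 1/4 = 5/4
2 + 1/(5/4) = 2 + 4/5 = 14/5
2 + 1/(14/5) = 2 + 5/14 = 33/14
5 + 1/(33/14) = 5 + 14/33 = 179/33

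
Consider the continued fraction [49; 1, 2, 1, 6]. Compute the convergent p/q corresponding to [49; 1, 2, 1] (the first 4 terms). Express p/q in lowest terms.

Build up convergents one term at a time:
a_0 = 49: 49/1
a_1 = 1: 50/1
a_2 = 2: 149/3
a_3 = 1: 199/4

199/4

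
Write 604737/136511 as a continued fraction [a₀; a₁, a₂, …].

[4; 2, 3, 14, 1, 1, 23, 28]

Run the Euclidean algorithm, recording each quotient:
604737 = 4·136511 + 58693, so a_0 = 4
136511 = 2·58693 + 19125, so a_1 = 2
58693 = 3·19125 + 1318, so a_2 = 3
19125 = 14·1318 + 673, so a_3 = 14
1318 = 1·673 + 645, so a_4 = 1
673 = 1·645 + 28, so a_5 = 1
645 = 23·28 + 1, so a_6 = 23
28 = 28·1 + 0, so a_7 = 28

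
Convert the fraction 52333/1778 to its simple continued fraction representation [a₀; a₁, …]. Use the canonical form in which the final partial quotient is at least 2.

[29; 2, 3, 3, 1, 2, 1, 15]

52333 = 29·1778 + 771, so a_0 = 29
1778 = 2·771 + 236, so a_1 = 2
771 = 3·236 + 63, so a_2 = 3
236 = 3·63 + 47, so a_3 = 3
63 = 1·47 + 16, so a_4 = 1
47 = 2·16 + 15, so a_5 = 2
16 = 1·15 + 1, so a_6 = 1
15 = 15·1 + 0, so a_7 = 15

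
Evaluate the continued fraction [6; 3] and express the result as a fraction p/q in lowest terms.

19/3

Compute successive convergents:
a_0 = 6: 6/1
a_1 = 3: 19/3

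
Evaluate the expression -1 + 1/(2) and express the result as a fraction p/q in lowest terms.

Start with 2.
-1 + 1/(2/1) = -1 + 1/2 = -1/2

-1/2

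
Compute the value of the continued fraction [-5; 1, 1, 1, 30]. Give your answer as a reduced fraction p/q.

Start with 30.
1 + 1/(30/1) = 1 + 1/30 = 31/30
1 + 1/(31/30) = 1 + 30/31 = 61/31
1 + 1/(61/31) = 1 + 31/61 = 92/61
-5 + 1/(92/61) = -5 + 61/92 = -399/92

-399/92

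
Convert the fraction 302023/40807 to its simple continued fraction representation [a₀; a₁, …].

[7; 2, 2, 31, 2, 12, 3, 3]

Repeatedly divide and take the remainder:
⌊302023/40807⌋ = 7, remainder 16374
⌊40807/16374⌋ = 2, remainder 8059
⌊16374/8059⌋ = 2, remainder 256
⌊8059/256⌋ = 31, remainder 123
⌊256/123⌋ = 2, remainder 10
⌊123/10⌋ = 12, remainder 3
⌊10/3⌋ = 3, remainder 1
⌊3/1⌋ = 3, remainder 0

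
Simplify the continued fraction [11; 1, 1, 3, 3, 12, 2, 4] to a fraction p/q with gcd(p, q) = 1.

Compute successive convergents:
a_0 = 11: 11/1
a_1 = 1: 12/1
a_2 = 1: 23/2
a_3 = 3: 81/7
a_4 = 3: 266/23
a_5 = 12: 3273/283
a_6 = 2: 6812/589
a_7 = 4: 30521/2639

30521/2639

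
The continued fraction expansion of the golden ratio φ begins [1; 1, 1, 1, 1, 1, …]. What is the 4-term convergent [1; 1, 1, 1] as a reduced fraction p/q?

5/3

Start with 1.
1 + 1/(1/1) = 1 + 1/1 = 2/1
1 + 1/(2/1) = 1 + 1/2 = 3/2
1 + 1/(3/2) = 1 + 2/3 = 5/3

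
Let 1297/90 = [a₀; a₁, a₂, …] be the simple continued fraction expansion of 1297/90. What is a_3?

3

Repeatedly divide and take the remainder:
1297 = 14·90 + 37, so a_0 = 14
90 = 2·37 + 16, so a_1 = 2
37 = 2·16 + 5, so a_2 = 2
16 = 3·5 + 1, so a_3 = 3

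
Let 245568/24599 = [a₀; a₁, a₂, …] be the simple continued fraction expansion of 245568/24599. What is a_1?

245568 = 9·24599 + 24177, so a_0 = 9
24599 = 1·24177 + 422, so a_1 = 1

1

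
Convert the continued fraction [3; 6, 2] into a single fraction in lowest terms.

Start with 2.
6 + 1/(2/1) = 6 + 1/2 = 13/2
3 + 1/(13/2) = 3 + 2/13 = 41/13

41/13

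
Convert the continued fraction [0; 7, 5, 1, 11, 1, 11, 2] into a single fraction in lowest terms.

a_0 = 0: 0/1
a_1 = 7: 1/7
a_2 = 5: 5/36
a_3 = 1: 6/43
a_4 = 11: 71/509
a_5 = 1: 77/552
a_6 = 11: 918/6581
a_7 = 2: 1913/13714

1913/13714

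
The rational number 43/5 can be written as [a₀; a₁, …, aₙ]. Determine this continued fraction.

43 ÷ 5 → quotient 8, remainder 3
5 ÷ 3 → quotient 1, remainder 2
3 ÷ 2 → quotient 1, remainder 1
2 ÷ 1 → quotient 2, remainder 0

[8; 1, 1, 2]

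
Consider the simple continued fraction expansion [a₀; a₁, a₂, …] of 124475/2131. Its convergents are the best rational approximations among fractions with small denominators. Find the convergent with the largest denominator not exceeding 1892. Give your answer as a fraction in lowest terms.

a_0 = 58: 58/1  (≤ bound)
a_1 = 2: 117/2  (≤ bound)
a_2 = 2: 292/5  (≤ bound)
a_3 = 3: 993/17  (≤ bound)
a_4 = 15: 15187/260  (≤ bound)
a_5 = 2: 31367/537  (≤ bound)
a_6 = 1: 46554/797  (≤ bound)
a_7 = 2: 124475/2131  (> 1892, stop)

46554/797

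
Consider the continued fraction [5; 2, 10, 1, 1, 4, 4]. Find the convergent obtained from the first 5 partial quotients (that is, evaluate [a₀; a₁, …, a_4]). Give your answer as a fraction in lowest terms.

241/44

Start with 1.
1 + 1/(1/1) = 1 + 1/1 = 2/1
10 + 1/(2/1) = 10 + 1/2 = 21/2
2 + 1/(21/2) = 2 + 2/21 = 44/21
5 + 1/(44/21) = 5 + 21/44 = 241/44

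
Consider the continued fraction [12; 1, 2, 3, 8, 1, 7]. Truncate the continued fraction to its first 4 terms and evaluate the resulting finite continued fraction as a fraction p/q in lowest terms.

127/10

a_0 = 12: 12/1
a_1 = 1: 13/1
a_2 = 2: 38/3
a_3 = 3: 127/10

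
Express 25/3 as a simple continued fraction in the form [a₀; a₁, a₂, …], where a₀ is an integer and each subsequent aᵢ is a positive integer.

[8; 3]

Apply division with remainder until the remainder is 0:
25 ÷ 3 → quotient 8, remainder 1
3 ÷ 1 → quotient 3, remainder 0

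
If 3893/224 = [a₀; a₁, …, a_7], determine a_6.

1

3893 = 17·224 + 85, so a_0 = 17
224 = 2·85 + 54, so a_1 = 2
85 = 1·54 + 31, so a_2 = 1
54 = 1·31 + 23, so a_3 = 1
31 = 1·23 + 8, so a_4 = 1
23 = 2·8 + 7, so a_5 = 2
8 = 1·7 + 1, so a_6 = 1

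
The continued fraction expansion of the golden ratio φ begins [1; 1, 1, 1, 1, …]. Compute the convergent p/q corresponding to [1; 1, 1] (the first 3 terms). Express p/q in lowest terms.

Start with 1.
1 + 1/(1/1) = 1 + 1/1 = 2/1
1 + 1/(2/1) = 1 + 1/2 = 3/2

3/2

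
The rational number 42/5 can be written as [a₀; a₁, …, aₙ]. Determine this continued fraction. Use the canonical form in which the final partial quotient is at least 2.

[8; 2, 2]

Run the Euclidean algorithm, recording each quotient:
42 = 8·5 + 2, so a_0 = 8
5 = 2·2 + 1, so a_1 = 2
2 = 2·1 + 0, so a_2 = 2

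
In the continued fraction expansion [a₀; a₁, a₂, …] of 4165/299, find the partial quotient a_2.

4165 = 13·299 + 278, so a_0 = 13
299 = 1·278 + 21, so a_1 = 1
278 = 13·21 + 5, so a_2 = 13

13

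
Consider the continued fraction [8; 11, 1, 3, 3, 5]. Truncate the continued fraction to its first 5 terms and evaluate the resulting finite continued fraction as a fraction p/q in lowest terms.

Build up convergents one term at a time:
a_0 = 8: 8/1
a_1 = 11: 89/11
a_2 = 1: 97/12
a_3 = 3: 380/47
a_4 = 3: 1237/153

1237/153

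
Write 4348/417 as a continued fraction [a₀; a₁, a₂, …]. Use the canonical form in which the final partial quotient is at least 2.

4348 ÷ 417 → quotient 10, remainder 178
417 ÷ 178 → quotient 2, remainder 61
178 ÷ 61 → quotient 2, remainder 56
61 ÷ 56 → quotient 1, remainder 5
56 ÷ 5 → quotient 11, remainder 1
5 ÷ 1 → quotient 5, remainder 0

[10; 2, 2, 1, 11, 5]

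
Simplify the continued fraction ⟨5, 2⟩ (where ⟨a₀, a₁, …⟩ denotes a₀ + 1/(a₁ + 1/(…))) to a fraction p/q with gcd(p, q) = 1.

Start with 2.
5 + 1/(2/1) = 5 + 1/2 = 11/2

11/2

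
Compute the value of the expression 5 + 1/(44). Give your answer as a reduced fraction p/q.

221/44

Start with 44.
5 + 1/(44/1) = 5 + 1/44 = 221/44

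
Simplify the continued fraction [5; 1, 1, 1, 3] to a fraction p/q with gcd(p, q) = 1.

62/11

Work from the innermost term outward:
Start with 3.
1 + 1/(3/1) = 1 + 1/3 = 4/3
1 + 1/(4/3) = 1 + 3/4 = 7/4
1 + 1/(7/4) = 1 + 4/7 = 11/7
5 + 1/(11/7) = 5 + 7/11 = 62/11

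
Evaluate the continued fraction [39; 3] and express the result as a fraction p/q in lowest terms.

Use the convergent recurrence hₖ = aₖ·hₖ₋₁ + hₖ₋₂ (and likewise for the denominators kₖ):
a_0 = 39: 39/1
a_1 = 3: 118/3

118/3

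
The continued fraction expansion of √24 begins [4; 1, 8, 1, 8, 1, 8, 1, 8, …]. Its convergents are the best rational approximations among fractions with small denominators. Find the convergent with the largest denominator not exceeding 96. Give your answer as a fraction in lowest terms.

436/89

a_0 = 4: 4/1  (≤ bound)
a_1 = 1: 5/1  (≤ bound)
a_2 = 8: 44/9  (≤ bound)
a_3 = 1: 49/10  (≤ bound)
a_4 = 8: 436/89  (≤ bound)
a_5 = 1: 485/99  (> 96, stop)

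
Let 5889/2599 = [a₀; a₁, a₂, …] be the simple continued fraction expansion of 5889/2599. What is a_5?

⌊5889/2599⌋ = 2, remainder 691
⌊2599/691⌋ = 3, remainder 526
⌊691/526⌋ = 1, remainder 165
⌊526/165⌋ = 3, remainder 31
⌊165/31⌋ = 5, remainder 10
⌊31/10⌋ = 3, remainder 1

3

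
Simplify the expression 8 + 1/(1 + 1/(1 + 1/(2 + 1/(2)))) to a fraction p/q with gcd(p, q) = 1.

103/12

Collapse the nested fraction from the inside out:
Start with 2.
2 + 1/(2/1) = 2 + 1/2 = 5/2
1 + 1/(5/2) = 1 + 2/5 = 7/5
1 + 1/(7/5) = 1 + 5/7 = 12/7
8 + 1/(12/7) = 8 + 7/12 = 103/12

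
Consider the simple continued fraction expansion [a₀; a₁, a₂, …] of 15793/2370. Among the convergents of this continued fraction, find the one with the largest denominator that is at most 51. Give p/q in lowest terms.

20/3

a_0 = 6: 6/1  (≤ bound)
a_1 = 1: 7/1  (≤ bound)
a_2 = 1: 13/2  (≤ bound)
a_3 = 1: 20/3  (≤ bound)
a_4 = 36: 733/110  (> 51, stop)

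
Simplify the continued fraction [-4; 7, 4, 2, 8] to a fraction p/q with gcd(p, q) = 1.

-2120/549

Work from the innermost term outward:
Start with 8.
2 + 1/(8/1) = 2 + 1/8 = 17/8
4 + 1/(17/8) = 4 + 8/17 = 76/17
7 + 1/(76/17) = 7 + 17/76 = 549/76
-4 + 1/(549/76) = -4 + 76/549 = -2120/549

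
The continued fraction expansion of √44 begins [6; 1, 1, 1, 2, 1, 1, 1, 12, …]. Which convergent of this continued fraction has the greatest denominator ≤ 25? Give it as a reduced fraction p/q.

126/19

List convergents until the denominator exceeds the bound:
a_0 = 6: 6/1  (≤ bound)
a_1 = 1: 7/1  (≤ bound)
a_2 = 1: 13/2  (≤ bound)
a_3 = 1: 20/3  (≤ bound)
a_4 = 2: 53/8  (≤ bound)
a_5 = 1: 73/11  (≤ bound)
a_6 = 1: 126/19  (≤ bound)
a_7 = 1: 199/30  (> 25, stop)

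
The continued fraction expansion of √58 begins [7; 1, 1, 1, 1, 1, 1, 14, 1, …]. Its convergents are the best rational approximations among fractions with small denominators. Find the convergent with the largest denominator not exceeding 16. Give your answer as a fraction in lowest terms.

a_0 = 7: 7/1  (≤ bound)
a_1 = 1: 8/1  (≤ bound)
a_2 = 1: 15/2  (≤ bound)
a_3 = 1: 23/3  (≤ bound)
a_4 = 1: 38/5  (≤ bound)
a_5 = 1: 61/8  (≤ bound)
a_6 = 1: 99/13  (≤ bound)
a_7 = 14: 1447/190  (> 16, stop)

99/13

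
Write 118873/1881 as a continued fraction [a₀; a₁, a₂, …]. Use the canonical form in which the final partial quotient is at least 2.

Repeatedly divide and take the remainder:
⌊118873/1881⌋ = 63, remainder 370
⌊1881/370⌋ = 5, remainder 31
⌊370/31⌋ = 11, remainder 29
⌊31/29⌋ = 1, remainder 2
⌊29/2⌋ = 14, remainder 1
⌊2/1⌋ = 2, remainder 0

[63; 5, 11, 1, 14, 2]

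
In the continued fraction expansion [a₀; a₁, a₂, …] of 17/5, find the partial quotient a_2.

2

⌊17/5⌋ = 3, remainder 2
⌊5/2⌋ = 2, remainder 1
⌊2/1⌋ = 2, remainder 0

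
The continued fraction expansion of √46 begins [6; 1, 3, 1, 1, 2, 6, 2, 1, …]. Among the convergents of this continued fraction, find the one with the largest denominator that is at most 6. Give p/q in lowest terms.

34/5

List convergents until the denominator exceeds the bound:
a_0 = 6: 6/1  (≤ bound)
a_1 = 1: 7/1  (≤ bound)
a_2 = 3: 27/4  (≤ bound)
a_3 = 1: 34/5  (≤ bound)
a_4 = 1: 61/9  (> 6, stop)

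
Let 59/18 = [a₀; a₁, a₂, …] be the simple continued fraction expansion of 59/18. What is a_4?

Apply division with remainder until the remainder is 0:
59 = 3·18 + 5, so a_0 = 3
18 = 3·5 + 3, so a_1 = 3
5 = 1·3 + 2, so a_2 = 1
3 = 1·2 + 1, so a_3 = 1
2 = 2·1 + 0, so a_4 = 2

2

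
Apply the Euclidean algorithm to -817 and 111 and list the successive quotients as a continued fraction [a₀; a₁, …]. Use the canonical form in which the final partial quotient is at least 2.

[-8; 1, 1, 1, 3, 2, 4]

Run the Euclidean algorithm, recording each quotient:
⌊-817/111⌋ = -8, remainder 71
⌊111/71⌋ = 1, remainder 40
⌊71/40⌋ = 1, remainder 31
⌊40/31⌋ = 1, remainder 9
⌊31/9⌋ = 3, remainder 4
⌊9/4⌋ = 2, remainder 1
⌊4/1⌋ = 4, remainder 0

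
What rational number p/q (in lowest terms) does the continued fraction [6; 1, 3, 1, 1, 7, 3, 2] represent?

3349/494

Start with 2.
3 + 1/(2/1) = 3 + 1/2 = 7/2
7 + 1/(7/2) = 7 + 2/7 = 51/7
1 + 1/(51/7) = 1 + 7/51 = 58/51
1 + 1/(58/51) = 1 + 51/58 = 109/58
3 + 1/(109/58) = 3 + 58/109 = 385/109
1 + 1/(385/109) = 1 + 109/385 = 494/385
6 + 1/(494/385) = 6 + 385/494 = 3349/494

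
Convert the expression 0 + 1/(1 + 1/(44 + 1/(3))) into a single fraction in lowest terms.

133/136

a_0 = 0: 0/1
a_1 = 1: 1/1
a_2 = 44: 44/45
a_3 = 3: 133/136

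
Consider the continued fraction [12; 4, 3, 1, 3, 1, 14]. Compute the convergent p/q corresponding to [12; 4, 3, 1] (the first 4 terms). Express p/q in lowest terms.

Work from the innermost term outward:
Start with 1.
3 + 1/(1/1) = 3 + 1/1 = 4/1
4 + 1/(4/1) = 4 + 1/4 = 17/4
12 + 1/(17/4) = 12 + 4/17 = 208/17

208/17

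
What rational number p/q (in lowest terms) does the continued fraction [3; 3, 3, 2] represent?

76/23

Start with 2.
3 + 1/(2/1) = 3 + 1/2 = 7/2
3 + 1/(7/2) = 3 + 2/7 = 23/7
3 + 1/(23/7) = 3 + 7/23 = 76/23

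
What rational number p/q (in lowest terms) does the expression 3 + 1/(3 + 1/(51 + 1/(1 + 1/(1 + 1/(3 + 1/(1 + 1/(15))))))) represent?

Work from the innermost term outward:
Start with 15.
1 + 1/(15/1) = 1 + 1/15 = 16/15
3 + 1/(16/15) = 3 + 15/16 = 63/16
1 + 1/(63/16) = 1 + 16/63 = 79/63
1 + 1/(79/63) = 1 + 63/79 = 142/79
51 + 1/(142/79) = 51 + 79/142 = 7321/142
3 + 1/(7321/142) = 3 + 142/7321 = 22105/7321
3 + 1/(22105/7321) = 3 + 7321/22105 = 73636/22105

73636/22105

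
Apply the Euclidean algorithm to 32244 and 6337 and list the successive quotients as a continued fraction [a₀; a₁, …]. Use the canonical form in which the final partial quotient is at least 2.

⌊32244/6337⌋ = 5, remainder 559
⌊6337/559⌋ = 11, remainder 188
⌊559/188⌋ = 2, remainder 183
⌊188/183⌋ = 1, remainder 5
⌊183/5⌋ = 36, remainder 3
⌊5/3⌋ = 1, remainder 2
⌊3/2⌋ = 1, remainder 1
⌊2/1⌋ = 2, remainder 0

[5; 11, 2, 1, 36, 1, 1, 2]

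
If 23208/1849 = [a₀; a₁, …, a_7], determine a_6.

15

23208 = 12·1849 + 1020, so a_0 = 12
1849 = 1·1020 + 829, so a_1 = 1
1020 = 1·829 + 191, so a_2 = 1
829 = 4·191 + 65, so a_3 = 4
191 = 2·65 + 61, so a_4 = 2
65 = 1·61 + 4, so a_5 = 1
61 = 15·4 + 1, so a_6 = 15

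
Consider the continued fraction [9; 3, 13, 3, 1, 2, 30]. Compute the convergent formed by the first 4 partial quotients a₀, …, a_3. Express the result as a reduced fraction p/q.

1147/123

Start with 3.
13 + 1/(3/1) = 13 + 1/3 = 40/3
3 + 1/(40/3) = 3 + 3/40 = 123/40
9 + 1/(123/40) = 9 + 40/123 = 1147/123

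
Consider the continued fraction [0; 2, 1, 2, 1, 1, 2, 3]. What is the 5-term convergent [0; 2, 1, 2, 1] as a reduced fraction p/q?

Collapse the nested fraction from the inside out:
Start with 1.
2 + 1/(1/1) = 2 + 1/1 = 3/1
1 + 1/(3/1) = 1 + 1/3 = 4/3
2 + 1/(4/3) = 2 + 3/4 = 11/4
0 + 1/(11/4) = 0 + 4/11 = 4/11

4/11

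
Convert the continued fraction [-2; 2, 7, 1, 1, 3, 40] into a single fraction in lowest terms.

Start with 40.
3 + 1/(40/1) = 3 + 1/40 = 121/40
1 + 1/(121/40) = 1 + 40/121 = 161/121
1 + 1/(161/121) = 1 + 121/161 = 282/161
7 + 1/(282/161) = 7 + 161/282 = 2135/282
2 + 1/(2135/282) = 2 + 282/2135 = 4552/2135
-2 + 1/(4552/2135) = -2 + 2135/4552 = -6969/4552

-6969/4552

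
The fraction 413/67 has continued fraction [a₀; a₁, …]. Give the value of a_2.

Repeatedly divide and take the remainder:
413 = 6·67 + 11, so a_0 = 6
67 = 6·11 + 1, so a_1 = 6
11 = 11·1 + 0, so a_2 = 11

11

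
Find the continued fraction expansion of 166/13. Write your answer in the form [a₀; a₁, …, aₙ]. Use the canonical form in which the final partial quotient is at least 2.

[12; 1, 3, 3]

166 = 12·13 + 10, so a_0 = 12
13 = 1·10 + 3, so a_1 = 1
10 = 3·3 + 1, so a_2 = 3
3 = 3·1 + 0, so a_3 = 3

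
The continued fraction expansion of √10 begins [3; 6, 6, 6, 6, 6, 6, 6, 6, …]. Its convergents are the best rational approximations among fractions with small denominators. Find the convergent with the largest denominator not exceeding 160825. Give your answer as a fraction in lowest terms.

168717/53353

a_0 = 3: 3/1  (≤ bound)
a_1 = 6: 19/6  (≤ bound)
a_2 = 6: 117/37  (≤ bound)
a_3 = 6: 721/228  (≤ bound)
a_4 = 6: 4443/1405  (≤ bound)
a_5 = 6: 27379/8658  (≤ bound)
a_6 = 6: 168717/53353  (≤ bound)
a_7 = 6: 1039681/328776  (> 160825, stop)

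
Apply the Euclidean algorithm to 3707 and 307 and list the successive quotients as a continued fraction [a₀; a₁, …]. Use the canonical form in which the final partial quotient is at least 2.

[12; 13, 2, 1, 7]

⌊3707/307⌋ = 12, remainder 23
⌊307/23⌋ = 13, remainder 8
⌊23/8⌋ = 2, remainder 7
⌊8/7⌋ = 1, remainder 1
⌊7/1⌋ = 7, remainder 0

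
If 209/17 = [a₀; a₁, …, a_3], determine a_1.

209 = 12·17 + 5, so a_0 = 12
17 = 3·5 + 2, so a_1 = 3

3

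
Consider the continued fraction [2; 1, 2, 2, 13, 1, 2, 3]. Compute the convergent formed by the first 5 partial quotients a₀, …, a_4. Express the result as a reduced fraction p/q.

a_0 = 2: 2/1
a_1 = 1: 3/1
a_2 = 2: 8/3
a_3 = 2: 19/7
a_4 = 13: 255/94

255/94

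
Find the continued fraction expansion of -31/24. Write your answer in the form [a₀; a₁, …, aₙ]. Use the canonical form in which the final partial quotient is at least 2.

-31 ÷ 24 → quotient -2, remainder 17
24 ÷ 17 → quotient 1, remainder 7
17 ÷ 7 → quotient 2, remainder 3
7 ÷ 3 → quotient 2, remainder 1
3 ÷ 1 → quotient 3, remainder 0

[-2; 1, 2, 2, 3]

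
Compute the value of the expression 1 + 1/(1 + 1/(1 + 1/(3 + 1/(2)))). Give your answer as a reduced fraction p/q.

Start with 2.
3 + 1/(2/1) = 3 + 1/2 = 7/2
1 + 1/(7/2) = 1 + 2/7 = 9/7
1 + 1/(9/7) = 1 + 7/9 = 16/9
1 + 1/(16/9) = 1 + 9/16 = 25/16

25/16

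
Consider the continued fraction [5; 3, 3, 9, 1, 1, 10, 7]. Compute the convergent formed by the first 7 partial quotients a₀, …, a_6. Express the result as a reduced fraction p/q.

Starting at the tail and folding back:
Start with 10.
1 + 1/(10/1) = 1 + 1/10 = 11/10
1 + 1/(11/10) = 1 + 10/11 = 21/11
9 + 1/(21/11) = 9 + 11/21 = 200/21
3 + 1/(200/21) = 3 + 21/200 = 621/200
3 + 1/(621/200) = 3 + 200/621 = 2063/621
5 + 1/(2063/621) = 5 + 621/2063 = 10936/2063

10936/2063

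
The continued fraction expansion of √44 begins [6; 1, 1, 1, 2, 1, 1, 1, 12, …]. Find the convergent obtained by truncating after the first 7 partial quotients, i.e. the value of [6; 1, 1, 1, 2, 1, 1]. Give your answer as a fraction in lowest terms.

Start with 1.
1 + 1/(1/1) = 1 + 1/1 = 2/1
2 + 1/(2/1) = 2 + 1/2 = 5/2
1 + 1/(5/2) = 1 + 2/5 = 7/5
1 + 1/(7/5) = 1 + 5/7 = 12/7
1 + 1/(12/7) = 1 + 7/12 = 19/12
6 + 1/(19/12) = 6 + 12/19 = 126/19

126/19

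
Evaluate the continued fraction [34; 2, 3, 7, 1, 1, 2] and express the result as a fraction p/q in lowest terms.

9503/276

Collapse the nested fraction from the inside out:
Start with 2.
1 + 1/(2/1) = 1 + 1/2 = 3/2
1 + 1/(3/2) = 1 + 2/3 = 5/3
7 + 1/(5/3) = 7 + 3/5 = 38/5
3 + 1/(38/5) = 3 + 5/38 = 119/38
2 + 1/(119/38) = 2 + 38/119 = 276/119
34 + 1/(276/119) = 34 + 119/276 = 9503/276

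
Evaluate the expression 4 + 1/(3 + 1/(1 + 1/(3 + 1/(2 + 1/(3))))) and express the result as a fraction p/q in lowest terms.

499/117

a_0 = 4: 4/1
a_1 = 3: 13/3
a_2 = 1: 17/4
a_3 = 3: 64/15
a_4 = 2: 145/34
a_5 = 3: 499/117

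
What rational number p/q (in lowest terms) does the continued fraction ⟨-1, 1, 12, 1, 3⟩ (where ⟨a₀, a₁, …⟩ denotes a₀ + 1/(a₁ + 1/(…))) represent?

-4/55

Compute successive convergents:
a_0 = -1: -1/1
a_1 = 1: 0/1
a_2 = 12: -1/13
a_3 = 1: -1/14
a_4 = 3: -4/55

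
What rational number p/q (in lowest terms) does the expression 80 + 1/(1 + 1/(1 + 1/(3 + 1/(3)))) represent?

Build up convergents one term at a time:
a_0 = 80: 80/1
a_1 = 1: 81/1
a_2 = 1: 161/2
a_3 = 3: 564/7
a_4 = 3: 1853/23

1853/23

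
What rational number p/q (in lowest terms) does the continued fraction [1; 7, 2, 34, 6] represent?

3533/3117

Compute successive convergents:
a_0 = 1: 1/1
a_1 = 7: 8/7
a_2 = 2: 17/15
a_3 = 34: 586/517
a_4 = 6: 3533/3117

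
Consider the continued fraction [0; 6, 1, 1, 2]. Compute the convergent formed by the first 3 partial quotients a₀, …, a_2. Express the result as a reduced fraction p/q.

a_0 = 0: 0/1
a_1 = 6: 1/6
a_2 = 1: 1/7

1/7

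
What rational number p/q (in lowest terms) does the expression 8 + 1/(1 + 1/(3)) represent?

35/4

Collapse the nested fraction from the inside out:
Start with 3.
1 + 1/(3/1) = 1 + 1/3 = 4/3
8 + 1/(4/3) = 8 + 3/4 = 35/4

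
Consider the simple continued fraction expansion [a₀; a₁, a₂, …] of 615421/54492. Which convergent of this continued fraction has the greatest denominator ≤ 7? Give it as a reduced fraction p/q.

79/7

a_0 = 11: 11/1  (≤ bound)
a_1 = 3: 34/3  (≤ bound)
a_2 = 2: 79/7  (≤ bound)
a_3 = 2: 192/17  (> 7, stop)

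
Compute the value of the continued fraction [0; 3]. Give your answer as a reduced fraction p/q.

1/3

Use the convergent recurrence hₖ = aₖ·hₖ₋₁ + hₖ₋₂ (and likewise for the denominators kₖ):
a_0 = 0: 0/1
a_1 = 3: 1/3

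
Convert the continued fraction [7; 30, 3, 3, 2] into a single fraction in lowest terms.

4902/697

Start with 2.
3 + 1/(2/1) = 3 + 1/2 = 7/2
3 + 1/(7/2) = 3 + 2/7 = 23/7
30 + 1/(23/7) = 30 + 7/23 = 697/23
7 + 1/(697/23) = 7 + 23/697 = 4902/697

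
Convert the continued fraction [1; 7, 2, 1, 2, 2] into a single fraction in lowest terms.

159/140

Start with 2.
2 + 1/(2/1) = 2 + 1/2 = 5/2
1 + 1/(5/2) = 1 + 2/5 = 7/5
2 + 1/(7/5) = 2 + 5/7 = 19/7
7 + 1/(19/7) = 7 + 7/19 = 140/19
1 + 1/(140/19) = 1 + 19/140 = 159/140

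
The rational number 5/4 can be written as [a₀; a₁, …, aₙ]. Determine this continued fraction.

⌊5/4⌋ = 1, remainder 1
⌊4/1⌋ = 4, remainder 0

[1; 4]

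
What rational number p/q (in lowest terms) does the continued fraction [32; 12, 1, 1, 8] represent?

6833/213

Start with 8.
1 + 1/(8/1) = 1 + 1/8 = 9/8
1 + 1/(9/8) = 1 + 8/9 = 17/9
12 + 1/(17/9) = 12 + 9/17 = 213/17
32 + 1/(213/17) = 32 + 17/213 = 6833/213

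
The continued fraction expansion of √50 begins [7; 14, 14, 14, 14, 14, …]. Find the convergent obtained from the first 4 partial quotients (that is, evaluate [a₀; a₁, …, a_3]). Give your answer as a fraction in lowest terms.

19601/2772

Start with 14.
14 + 1/(14/1) = 14 + 1/14 = 197/14
14 + 1/(197/14) = 14 + 14/197 = 2772/197
7 + 1/(2772/197) = 7 + 197/2772 = 19601/2772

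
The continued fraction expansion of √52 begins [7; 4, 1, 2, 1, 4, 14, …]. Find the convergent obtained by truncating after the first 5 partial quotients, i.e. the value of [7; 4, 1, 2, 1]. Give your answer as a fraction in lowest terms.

137/19

Start with 1.
2 + 1/(1/1) = 2 + 1/1 = 3/1
1 + 1/(3/1) = 1 + 1/3 = 4/3
4 + 1/(4/3) = 4 + 3/4 = 19/4
7 + 1/(19/4) = 7 + 4/19 = 137/19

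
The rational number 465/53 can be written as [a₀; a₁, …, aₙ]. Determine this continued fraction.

465 = 8·53 + 41, so a_0 = 8
53 = 1·41 + 12, so a_1 = 1
41 = 3·12 + 5, so a_2 = 3
12 = 2·5 + 2, so a_3 = 2
5 = 2·2 + 1, so a_4 = 2
2 = 2·1 + 0, so a_5 = 2

[8; 1, 3, 2, 2, 2]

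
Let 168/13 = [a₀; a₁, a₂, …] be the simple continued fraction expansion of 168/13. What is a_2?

12

Apply division with remainder until the remainder is 0:
⌊168/13⌋ = 12, remainder 12
⌊13/12⌋ = 1, remainder 1
⌊12/1⌋ = 12, remainder 0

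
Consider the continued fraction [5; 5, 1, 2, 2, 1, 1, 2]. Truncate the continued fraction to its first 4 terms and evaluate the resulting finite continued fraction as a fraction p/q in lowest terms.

a_0 = 5: 5/1
a_1 = 5: 26/5
a_2 = 1: 31/6
a_3 = 2: 88/17

88/17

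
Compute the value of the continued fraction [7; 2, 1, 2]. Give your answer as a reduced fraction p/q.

Build up convergents one term at a time:
a_0 = 7: 7/1
a_1 = 2: 15/2
a_2 = 1: 22/3
a_3 = 2: 59/8

59/8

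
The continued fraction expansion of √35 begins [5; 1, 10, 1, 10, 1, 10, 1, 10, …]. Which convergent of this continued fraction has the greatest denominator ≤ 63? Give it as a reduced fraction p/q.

71/12

List convergents until the denominator exceeds the bound:
a_0 = 5: 5/1  (≤ bound)
a_1 = 1: 6/1  (≤ bound)
a_2 = 10: 65/11  (≤ bound)
a_3 = 1: 71/12  (≤ bound)
a_4 = 10: 775/131  (> 63, stop)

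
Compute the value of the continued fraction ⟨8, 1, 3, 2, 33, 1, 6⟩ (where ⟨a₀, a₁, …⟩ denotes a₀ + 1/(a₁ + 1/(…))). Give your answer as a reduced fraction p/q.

Start with 6.
1 + 1/(6/1) = 1 + 1/6 = 7/6
33 + 1/(7/6) = 33 + 6/7 = 237/7
2 + 1/(237/7) = 2 + 7/237 = 481/237
3 + 1/(481/237) = 3 + 237/481 = 1680/481
1 + 1/(1680/481) = 1 + 481/1680 = 2161/1680
8 + 1/(2161/1680) = 8 + 1680/2161 = 18968/2161

18968/2161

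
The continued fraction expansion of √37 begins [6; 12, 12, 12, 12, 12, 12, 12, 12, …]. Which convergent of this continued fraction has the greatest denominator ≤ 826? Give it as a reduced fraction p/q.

List convergents until the denominator exceeds the bound:
a_0 = 6: 6/1  (≤ bound)
a_1 = 12: 73/12  (≤ bound)
a_2 = 12: 882/145  (≤ bound)
a_3 = 12: 10657/1752  (> 826, stop)

882/145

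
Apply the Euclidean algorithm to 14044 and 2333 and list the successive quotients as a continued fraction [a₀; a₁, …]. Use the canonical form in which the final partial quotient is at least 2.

[6; 50, 1, 2, 1, 1, 6]

Apply division with remainder until the remainder is 0:
⌊14044/2333⌋ = 6, remainder 46
⌊2333/46⌋ = 50, remainder 33
⌊46/33⌋ = 1, remainder 13
⌊33/13⌋ = 2, remainder 7
⌊13/7⌋ = 1, remainder 6
⌊7/6⌋ = 1, remainder 1
⌊6/1⌋ = 6, remainder 0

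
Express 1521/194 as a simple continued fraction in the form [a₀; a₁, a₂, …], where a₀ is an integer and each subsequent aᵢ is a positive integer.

[7; 1, 5, 3, 1, 7]

Repeatedly divide and take the remainder:
⌊1521/194⌋ = 7, remainder 163
⌊194/163⌋ = 1, remainder 31
⌊163/31⌋ = 5, remainder 8
⌊31/8⌋ = 3, remainder 7
⌊8/7⌋ = 1, remainder 1
⌊7/1⌋ = 7, remainder 0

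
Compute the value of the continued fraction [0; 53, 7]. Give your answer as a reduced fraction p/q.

7/372

Start with 7.
53 + 1/(7/1) = 53 + 1/7 = 372/7
0 + 1/(372/7) = 0 + 7/372 = 7/372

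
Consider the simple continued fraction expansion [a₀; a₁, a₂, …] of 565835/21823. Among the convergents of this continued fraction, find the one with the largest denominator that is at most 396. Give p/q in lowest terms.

9412/363

List convergents until the denominator exceeds the bound:
a_0 = 25: 25/1  (≤ bound)
a_1 = 1: 26/1  (≤ bound)
a_2 = 12: 337/13  (≤ bound)
a_3 = 1: 363/14  (≤ bound)
a_4 = 25: 9412/363  (≤ bound)
a_5 = 2: 19187/740  (> 396, stop)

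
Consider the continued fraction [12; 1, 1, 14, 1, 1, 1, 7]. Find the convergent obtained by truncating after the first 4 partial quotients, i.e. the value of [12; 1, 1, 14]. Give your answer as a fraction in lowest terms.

Start with 14.
1 + 1/(14/1) = 1 + 1/14 = 15/14
1 + 1/(15/14) = 1 + 14/15 = 29/15
12 + 1/(29/15) = 12 + 15/29 = 363/29

363/29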